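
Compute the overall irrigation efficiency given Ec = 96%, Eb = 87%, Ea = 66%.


Ec = 0.96, Eb = 0.87, Ea = 0.66
E = 0.96 * 0.87 * 0.66 * 100 = 55.1232%

55.1232 %


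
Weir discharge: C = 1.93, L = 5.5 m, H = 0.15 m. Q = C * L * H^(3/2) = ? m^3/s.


Q = C * L * H^(3/2) = 1.93 * 5.5 * 0.15^1.5 = 1.93 * 5.5 * 0.058095

0.6167 m^3/s


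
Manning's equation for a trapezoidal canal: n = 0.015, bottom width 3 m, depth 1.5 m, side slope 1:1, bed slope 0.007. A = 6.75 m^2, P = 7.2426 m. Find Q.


R = A/P = 6.75/7.2426 = 0.931986
Q = (1/0.015) * 6.75 * 0.931986^(2/3) * 0.007^0.5

35.9226 m^3/s


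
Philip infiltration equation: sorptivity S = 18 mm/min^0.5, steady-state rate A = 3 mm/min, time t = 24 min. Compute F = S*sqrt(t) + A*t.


F = S*sqrt(t) + A*t
F = 18*sqrt(24) + 3*24
F = 18*4.898979 + 72

160.1816 mm


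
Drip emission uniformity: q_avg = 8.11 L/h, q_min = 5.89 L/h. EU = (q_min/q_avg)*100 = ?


EU = (q_min/q_avg)*100 = (5.89/8.11)*100 = 72.6264%

72.6264 %


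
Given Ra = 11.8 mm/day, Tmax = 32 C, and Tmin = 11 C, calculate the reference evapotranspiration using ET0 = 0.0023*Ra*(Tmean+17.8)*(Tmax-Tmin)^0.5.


Tmean = (Tmax + Tmin)/2 = (32 + 11)/2 = 21.5
ET0 = 0.0023 * 11.8 * (21.5 + 17.8) * sqrt(32 - 11)
ET0 = 0.0023 * 11.8 * 39.3 * 4.582576

4.8878 mm/day


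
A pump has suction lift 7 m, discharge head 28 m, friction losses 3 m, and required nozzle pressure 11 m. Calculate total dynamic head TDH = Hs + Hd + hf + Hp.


TDH = Hs + Hd + hf + Hp = 7 + 28 + 3 + 11 = 49

49 m


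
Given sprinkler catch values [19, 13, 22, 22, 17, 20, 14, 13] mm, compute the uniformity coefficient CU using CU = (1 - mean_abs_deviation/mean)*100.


mean = 17.500000 mm
MAD = 3.250000 mm
CU = (1 - 3.250000/17.500000)*100

81.4286 %


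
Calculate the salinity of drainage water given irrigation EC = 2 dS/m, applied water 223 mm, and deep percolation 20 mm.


EC_dw = EC_iw * D_iw / D_dw
EC_dw = 2 * 223 / 20
EC_dw = 446 / 20

22.3000 dS/m


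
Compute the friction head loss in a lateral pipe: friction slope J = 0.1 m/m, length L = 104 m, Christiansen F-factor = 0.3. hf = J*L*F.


hf = J * L * F = 0.1 * 104 * 0.3 = 3.1200 m

3.1200 m


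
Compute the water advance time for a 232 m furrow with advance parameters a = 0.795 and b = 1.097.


t = (L/a)^(1/b)
t = (232/0.795)^(1/1.097)
t = 291.823899^(1/1.097)

176.6638 min


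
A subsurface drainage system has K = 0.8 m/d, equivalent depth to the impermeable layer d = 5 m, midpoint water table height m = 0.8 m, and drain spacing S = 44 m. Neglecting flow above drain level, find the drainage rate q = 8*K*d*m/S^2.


q = 8*K*d*m/S^2
q = 8*0.8*5*0.8/44^2
q = 25.6000 / 1936

0.0132 m/d


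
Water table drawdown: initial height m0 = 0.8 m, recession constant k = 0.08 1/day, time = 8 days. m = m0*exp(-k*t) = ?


m = m0 * exp(-k*t)
m = 0.8 * exp(-0.08 * 8)
m = 0.8 * exp(-0.6400)

0.4218 m


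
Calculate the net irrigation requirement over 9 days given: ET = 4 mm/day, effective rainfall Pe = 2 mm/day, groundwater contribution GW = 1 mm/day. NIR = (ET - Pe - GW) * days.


Daily deficit = ET - Pe - GW = 4 - 2 - 1 = 1 mm/day
NIR = 1 * 9 = 9 mm

9.0000 mm


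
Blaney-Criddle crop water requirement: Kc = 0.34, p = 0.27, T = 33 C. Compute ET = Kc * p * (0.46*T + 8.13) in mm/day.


ET = Kc * p * (0.46*T + 8.13)
ET = 0.34 * 0.27 * (0.46*33 + 8.13)
ET = 0.34 * 0.27 * 23.3100

2.1399 mm/day


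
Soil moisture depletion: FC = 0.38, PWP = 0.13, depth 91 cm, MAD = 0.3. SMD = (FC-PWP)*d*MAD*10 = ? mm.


SMD = (FC - PWP) * d * MAD * 10
SMD = (0.38 - 0.13) * 91 * 0.3 * 10
SMD = 0.2500 * 91 * 0.3 * 10

68.2500 mm


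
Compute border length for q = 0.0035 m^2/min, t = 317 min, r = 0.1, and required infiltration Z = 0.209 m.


L = q*t/((1+r)*Z)
L = 0.0035*317/((1+0.1)*0.209)
L = 1.1095/0.2299

4.8260 m


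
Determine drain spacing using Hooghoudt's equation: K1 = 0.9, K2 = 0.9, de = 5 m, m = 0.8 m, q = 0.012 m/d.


S^2 = 8*K2*de*m/q + 4*K1*m^2/q
S^2 = 8*0.9*5*0.8/0.012 + 4*0.9*0.8^2/0.012
S = sqrt(2592.0000)

50.9117 m


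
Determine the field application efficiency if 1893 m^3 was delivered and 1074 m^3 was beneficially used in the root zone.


Ea = V_root / V_field * 100 = 1074 / 1893 * 100 = 56.7353%

56.7353 %


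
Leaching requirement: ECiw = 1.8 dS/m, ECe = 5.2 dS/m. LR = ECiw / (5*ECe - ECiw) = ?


LR = ECiw / (5*ECe - ECiw)
LR = 1.8 / (5*5.2 - 1.8)
LR = 1.8 / 24.2000

0.0744


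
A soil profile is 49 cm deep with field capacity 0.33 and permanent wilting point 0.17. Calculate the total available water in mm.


AWC = (FC - PWP) * d * 10
AWC = (0.33 - 0.17) * 49 * 10
AWC = 0.1600 * 49 * 10

78.4000 mm


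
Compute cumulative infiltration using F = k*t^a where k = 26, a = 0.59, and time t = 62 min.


F = k * t^a = 26 * 62^0.59
F = 26 * 11.415925

296.8141 mm


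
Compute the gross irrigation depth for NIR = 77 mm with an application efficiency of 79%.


Ea = 79% = 0.79
GID = NIR / Ea = 77 / 0.79 = 97.4684 mm

97.4684 mm


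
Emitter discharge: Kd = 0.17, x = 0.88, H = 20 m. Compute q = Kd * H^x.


q = Kd * H^x = 0.17 * 20^0.88 = 0.17 * 13.960674

2.3733 L/h


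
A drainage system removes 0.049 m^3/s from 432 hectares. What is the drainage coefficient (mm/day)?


DC = Q * 86400 / (A * 10000) * 1000
DC = 0.049 * 86400 / (432 * 10000) * 1000
DC = 4233600.0000 / 4320000

0.9800 mm/day


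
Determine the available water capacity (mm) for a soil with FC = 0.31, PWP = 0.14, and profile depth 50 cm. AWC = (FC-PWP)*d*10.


AWC = (FC - PWP) * d * 10
AWC = (0.31 - 0.14) * 50 * 10
AWC = 0.1700 * 50 * 10

85.0000 mm


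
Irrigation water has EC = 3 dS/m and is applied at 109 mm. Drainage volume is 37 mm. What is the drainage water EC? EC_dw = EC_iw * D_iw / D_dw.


EC_dw = EC_iw * D_iw / D_dw
EC_dw = 3 * 109 / 37
EC_dw = 327 / 37

8.8378 dS/m


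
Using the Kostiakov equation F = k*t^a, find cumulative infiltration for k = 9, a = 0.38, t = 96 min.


F = k * t^a = 9 * 96^0.38
F = 9 * 5.665824

50.9924 mm


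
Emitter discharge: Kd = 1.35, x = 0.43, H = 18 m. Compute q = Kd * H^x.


q = Kd * H^x = 1.35 * 18^0.43 = 1.35 * 3.465510

4.6784 L/h


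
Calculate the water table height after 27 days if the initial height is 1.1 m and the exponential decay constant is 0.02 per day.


m = m0 * exp(-k*t)
m = 1.1 * exp(-0.02 * 27)
m = 1.1 * exp(-0.5400)

0.6410 m


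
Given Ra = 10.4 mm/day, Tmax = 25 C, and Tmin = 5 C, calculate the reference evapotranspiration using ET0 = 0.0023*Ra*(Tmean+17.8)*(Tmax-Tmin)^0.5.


Tmean = (Tmax + Tmin)/2 = (25 + 5)/2 = 15.0
ET0 = 0.0023 * 10.4 * (15.0 + 17.8) * sqrt(25 - 5)
ET0 = 0.0023 * 10.4 * 32.8 * 4.472136

3.5087 mm/day


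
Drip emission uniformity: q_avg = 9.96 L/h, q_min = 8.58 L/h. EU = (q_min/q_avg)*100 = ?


EU = (q_min/q_avg)*100 = (8.58/9.96)*100 = 86.1446%

86.1446 %


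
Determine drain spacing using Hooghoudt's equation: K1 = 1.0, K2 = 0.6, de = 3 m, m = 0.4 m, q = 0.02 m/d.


S^2 = 8*K2*de*m/q + 4*K1*m^2/q
S^2 = 8*0.6*3*0.4/0.02 + 4*1.0*0.4^2/0.02
S = sqrt(320.0000)

17.8885 m


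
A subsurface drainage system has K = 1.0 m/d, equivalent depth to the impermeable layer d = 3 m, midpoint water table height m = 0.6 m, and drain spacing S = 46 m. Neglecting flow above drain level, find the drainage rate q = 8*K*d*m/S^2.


q = 8*K*d*m/S^2
q = 8*1.0*3*0.6/46^2
q = 14.4000 / 2116

0.0068 m/d


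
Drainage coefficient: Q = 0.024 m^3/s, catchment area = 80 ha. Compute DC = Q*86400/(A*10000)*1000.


DC = Q * 86400 / (A * 10000) * 1000
DC = 0.024 * 86400 / (80 * 10000) * 1000
DC = 2073600.0000 / 800000

2.5920 mm/day


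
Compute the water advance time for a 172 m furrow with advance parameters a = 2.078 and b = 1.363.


t = (L/a)^(1/b)
t = (172/2.078)^(1/1.363)
t = 82.771896^(1/1.363)

25.5331 min


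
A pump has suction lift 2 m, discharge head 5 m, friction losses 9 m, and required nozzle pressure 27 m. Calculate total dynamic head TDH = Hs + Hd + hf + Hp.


TDH = Hs + Hd + hf + Hp = 2 + 5 + 9 + 27 = 43

43 m


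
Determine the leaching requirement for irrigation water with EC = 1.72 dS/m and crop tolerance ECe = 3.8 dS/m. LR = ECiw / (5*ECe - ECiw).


LR = ECiw / (5*ECe - ECiw)
LR = 1.72 / (5*3.8 - 1.72)
LR = 1.72 / 17.2800

0.0995


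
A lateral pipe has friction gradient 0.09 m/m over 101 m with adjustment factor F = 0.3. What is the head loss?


hf = J * L * F = 0.09 * 101 * 0.3 = 2.7270 m

2.7270 m


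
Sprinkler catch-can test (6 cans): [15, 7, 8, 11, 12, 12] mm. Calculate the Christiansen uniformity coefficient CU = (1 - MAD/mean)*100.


mean = 10.833333 mm
MAD = 2.222222 mm
CU = (1 - 2.222222/10.833333)*100

79.4872 %


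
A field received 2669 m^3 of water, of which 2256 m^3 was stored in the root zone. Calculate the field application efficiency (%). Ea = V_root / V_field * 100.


Ea = V_root / V_field * 100 = 2256 / 2669 * 100 = 84.5260%

84.5260 %


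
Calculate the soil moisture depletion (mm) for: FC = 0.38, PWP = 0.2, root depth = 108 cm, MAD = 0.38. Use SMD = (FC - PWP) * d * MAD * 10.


SMD = (FC - PWP) * d * MAD * 10
SMD = (0.38 - 0.2) * 108 * 0.38 * 10
SMD = 0.1800 * 108 * 0.38 * 10

73.8720 mm


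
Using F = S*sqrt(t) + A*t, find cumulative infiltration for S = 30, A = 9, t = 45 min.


F = S*sqrt(t) + A*t
F = 30*sqrt(45) + 9*45
F = 30*6.708204 + 405

606.2461 mm


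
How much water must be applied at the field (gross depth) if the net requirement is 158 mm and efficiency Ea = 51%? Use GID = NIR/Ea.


Ea = 51% = 0.51
GID = NIR / Ea = 158 / 0.51 = 309.8039 mm

309.8039 mm


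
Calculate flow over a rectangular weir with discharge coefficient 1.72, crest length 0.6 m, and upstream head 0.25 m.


Q = C * L * H^(3/2) = 1.72 * 0.6 * 0.25^1.5 = 1.72 * 0.6 * 0.125000

0.1290 m^3/s


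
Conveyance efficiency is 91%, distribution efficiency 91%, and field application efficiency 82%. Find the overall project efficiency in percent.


Ec = 0.91, Eb = 0.91, Ea = 0.82
E = 0.91 * 0.91 * 0.82 * 100 = 67.9042%

67.9042 %


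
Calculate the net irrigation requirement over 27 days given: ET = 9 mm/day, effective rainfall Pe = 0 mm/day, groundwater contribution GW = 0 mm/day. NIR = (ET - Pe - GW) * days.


Daily deficit = ET - Pe - GW = 9 - 0 - 0 = 9 mm/day
NIR = 9 * 27 = 243 mm

243.0000 mm


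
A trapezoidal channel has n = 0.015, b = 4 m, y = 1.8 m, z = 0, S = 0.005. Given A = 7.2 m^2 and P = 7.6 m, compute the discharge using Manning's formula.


R = A/P = 7.2/7.6 = 0.947368
Q = (1/0.015) * 7.2 * 0.947368^(2/3) * 0.005^0.5

32.7395 m^3/s


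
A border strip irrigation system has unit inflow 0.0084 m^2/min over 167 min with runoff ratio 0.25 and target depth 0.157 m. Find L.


L = q*t/((1+r)*Z)
L = 0.0084*167/((1+0.25)*0.157)
L = 1.4028/0.19625

7.1480 m


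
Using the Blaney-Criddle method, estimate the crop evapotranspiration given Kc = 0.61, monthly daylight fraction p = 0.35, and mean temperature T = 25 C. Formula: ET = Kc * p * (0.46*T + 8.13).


ET = Kc * p * (0.46*T + 8.13)
ET = 0.61 * 0.35 * (0.46*25 + 8.13)
ET = 0.61 * 0.35 * 19.6300

4.1910 mm/day


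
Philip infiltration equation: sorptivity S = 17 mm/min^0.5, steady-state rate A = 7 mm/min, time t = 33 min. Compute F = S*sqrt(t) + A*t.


F = S*sqrt(t) + A*t
F = 17*sqrt(33) + 7*33
F = 17*5.744563 + 231

328.6576 mm


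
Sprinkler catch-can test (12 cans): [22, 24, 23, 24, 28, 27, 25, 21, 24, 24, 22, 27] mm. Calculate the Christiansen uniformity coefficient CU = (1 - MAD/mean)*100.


mean = 24.250000 mm
MAD = 1.666667 mm
CU = (1 - 1.666667/24.250000)*100

93.1271 %


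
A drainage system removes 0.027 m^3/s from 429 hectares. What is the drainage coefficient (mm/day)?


DC = Q * 86400 / (A * 10000) * 1000
DC = 0.027 * 86400 / (429 * 10000) * 1000
DC = 2332800.0000 / 4290000

0.5438 mm/day


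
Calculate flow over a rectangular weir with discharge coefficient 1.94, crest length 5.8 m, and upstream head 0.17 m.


Q = C * L * H^(3/2) = 1.94 * 5.8 * 0.17^1.5 = 1.94 * 5.8 * 0.070093

0.7887 m^3/s


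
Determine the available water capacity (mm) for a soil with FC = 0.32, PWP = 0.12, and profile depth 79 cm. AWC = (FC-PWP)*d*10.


AWC = (FC - PWP) * d * 10
AWC = (0.32 - 0.12) * 79 * 10
AWC = 0.2000 * 79 * 10

158.0000 mm


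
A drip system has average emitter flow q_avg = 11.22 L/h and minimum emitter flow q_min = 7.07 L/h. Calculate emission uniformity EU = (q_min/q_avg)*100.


EU = (q_min/q_avg)*100 = (7.07/11.22)*100 = 63.0125%

63.0125 %


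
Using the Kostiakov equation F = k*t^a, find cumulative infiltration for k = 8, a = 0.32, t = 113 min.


F = k * t^a = 8 * 113^0.32
F = 8 * 4.539260

36.3141 mm


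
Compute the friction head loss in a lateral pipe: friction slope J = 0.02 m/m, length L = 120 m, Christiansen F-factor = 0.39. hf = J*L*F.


hf = J * L * F = 0.02 * 120 * 0.39 = 0.9360 m

0.9360 m


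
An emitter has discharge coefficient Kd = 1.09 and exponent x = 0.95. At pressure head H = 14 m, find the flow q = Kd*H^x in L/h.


q = Kd * H^x = 1.09 * 14^0.95 = 1.09 * 12.269352

13.3736 L/h


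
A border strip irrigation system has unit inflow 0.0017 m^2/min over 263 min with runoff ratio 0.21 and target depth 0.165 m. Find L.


L = q*t/((1+r)*Z)
L = 0.0017*263/((1+0.21)*0.165)
L = 0.4471/0.19965

2.2394 m


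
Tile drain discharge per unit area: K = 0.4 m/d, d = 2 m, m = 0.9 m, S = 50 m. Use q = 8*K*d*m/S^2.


q = 8*K*d*m/S^2
q = 8*0.4*2*0.9/50^2
q = 5.7600 / 2500

0.0023 m/d


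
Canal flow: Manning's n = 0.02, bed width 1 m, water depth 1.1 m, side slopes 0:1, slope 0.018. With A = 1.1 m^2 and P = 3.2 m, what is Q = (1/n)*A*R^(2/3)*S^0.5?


R = A/P = 1.1/3.2 = 0.343750
Q = (1/0.02) * 1.1 * 0.343750^(2/3) * 0.018^0.5

3.6210 m^3/s


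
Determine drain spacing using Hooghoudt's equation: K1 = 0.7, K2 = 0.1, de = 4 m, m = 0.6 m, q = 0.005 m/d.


S^2 = 8*K2*de*m/q + 4*K1*m^2/q
S^2 = 8*0.1*4*0.6/0.005 + 4*0.7*0.6^2/0.005
S = sqrt(585.6000)

24.1992 m


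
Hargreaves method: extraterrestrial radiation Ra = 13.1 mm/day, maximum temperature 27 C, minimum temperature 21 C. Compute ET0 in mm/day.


Tmean = (Tmax + Tmin)/2 = (27 + 21)/2 = 24.0
ET0 = 0.0023 * 13.1 * (24.0 + 17.8) * sqrt(27 - 21)
ET0 = 0.0023 * 13.1 * 41.8 * 2.449490

3.0850 mm/day


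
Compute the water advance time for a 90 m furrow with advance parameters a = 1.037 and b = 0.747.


t = (L/a)^(1/b)
t = (90/1.037)^(1/0.747)
t = 86.788814^(1/0.747)

393.5486 min


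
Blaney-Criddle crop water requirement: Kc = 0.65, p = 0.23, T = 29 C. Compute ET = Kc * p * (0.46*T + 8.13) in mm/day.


ET = Kc * p * (0.46*T + 8.13)
ET = 0.65 * 0.23 * (0.46*29 + 8.13)
ET = 0.65 * 0.23 * 21.4700

3.2098 mm/day


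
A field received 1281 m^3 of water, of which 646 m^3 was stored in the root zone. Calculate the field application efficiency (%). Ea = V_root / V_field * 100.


Ea = V_root / V_field * 100 = 646 / 1281 * 100 = 50.4294%

50.4294 %


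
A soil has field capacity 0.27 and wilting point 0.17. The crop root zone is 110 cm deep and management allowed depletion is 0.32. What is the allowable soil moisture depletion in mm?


SMD = (FC - PWP) * d * MAD * 10
SMD = (0.27 - 0.17) * 110 * 0.32 * 10
SMD = 0.1000 * 110 * 0.32 * 10

35.2000 mm


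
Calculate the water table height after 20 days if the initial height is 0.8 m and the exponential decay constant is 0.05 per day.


m = m0 * exp(-k*t)
m = 0.8 * exp(-0.05 * 20)
m = 0.8 * exp(-1.0000)

0.2943 m


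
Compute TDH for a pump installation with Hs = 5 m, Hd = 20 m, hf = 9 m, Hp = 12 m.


TDH = Hs + Hd + hf + Hp = 5 + 20 + 9 + 12 = 46

46 m


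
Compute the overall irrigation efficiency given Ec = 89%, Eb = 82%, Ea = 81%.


Ec = 0.89, Eb = 0.82, Ea = 0.81
E = 0.89 * 0.82 * 0.81 * 100 = 59.1138%

59.1138 %


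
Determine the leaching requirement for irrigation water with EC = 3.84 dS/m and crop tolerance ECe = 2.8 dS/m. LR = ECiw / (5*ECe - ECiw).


LR = ECiw / (5*ECe - ECiw)
LR = 3.84 / (5*2.8 - 3.84)
LR = 3.84 / 10.1600

0.3780


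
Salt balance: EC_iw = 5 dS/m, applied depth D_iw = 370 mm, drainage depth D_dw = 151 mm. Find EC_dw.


EC_dw = EC_iw * D_iw / D_dw
EC_dw = 5 * 370 / 151
EC_dw = 1850 / 151

12.2517 dS/m


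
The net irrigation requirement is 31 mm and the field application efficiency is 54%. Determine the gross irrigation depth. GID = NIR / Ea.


Ea = 54% = 0.54
GID = NIR / Ea = 31 / 0.54 = 57.4074 mm

57.4074 mm


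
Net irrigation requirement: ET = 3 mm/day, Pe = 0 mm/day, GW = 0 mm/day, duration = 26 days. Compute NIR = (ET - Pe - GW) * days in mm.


Daily deficit = ET - Pe - GW = 3 - 0 - 0 = 3 mm/day
NIR = 3 * 26 = 78 mm

78.0000 mm


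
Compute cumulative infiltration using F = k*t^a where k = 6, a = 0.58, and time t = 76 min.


F = k * t^a = 6 * 76^0.58
F = 6 * 12.327411

73.9645 mm


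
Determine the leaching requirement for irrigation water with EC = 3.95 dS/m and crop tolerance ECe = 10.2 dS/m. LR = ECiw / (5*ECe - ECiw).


LR = ECiw / (5*ECe - ECiw)
LR = 3.95 / (5*10.2 - 3.95)
LR = 3.95 / 47.0500

0.0840


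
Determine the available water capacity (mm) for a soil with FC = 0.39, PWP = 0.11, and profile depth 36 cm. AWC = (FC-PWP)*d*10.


AWC = (FC - PWP) * d * 10
AWC = (0.39 - 0.11) * 36 * 10
AWC = 0.2800 * 36 * 10

100.8000 mm


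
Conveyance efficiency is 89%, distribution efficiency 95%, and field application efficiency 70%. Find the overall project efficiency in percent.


Ec = 0.89, Eb = 0.95, Ea = 0.7
E = 0.89 * 0.95 * 0.7 * 100 = 59.1850%

59.1850 %


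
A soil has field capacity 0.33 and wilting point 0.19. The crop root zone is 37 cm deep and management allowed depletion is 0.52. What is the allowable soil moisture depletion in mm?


SMD = (FC - PWP) * d * MAD * 10
SMD = (0.33 - 0.19) * 37 * 0.52 * 10
SMD = 0.1400 * 37 * 0.52 * 10

26.9360 mm


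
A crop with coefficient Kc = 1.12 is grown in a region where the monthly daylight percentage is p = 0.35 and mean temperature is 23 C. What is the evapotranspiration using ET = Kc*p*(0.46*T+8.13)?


ET = Kc * p * (0.46*T + 8.13)
ET = 1.12 * 0.35 * (0.46*23 + 8.13)
ET = 1.12 * 0.35 * 18.7100

7.3343 mm/day


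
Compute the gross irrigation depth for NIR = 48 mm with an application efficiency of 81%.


Ea = 81% = 0.81
GID = NIR / Ea = 48 / 0.81 = 59.2593 mm

59.2593 mm


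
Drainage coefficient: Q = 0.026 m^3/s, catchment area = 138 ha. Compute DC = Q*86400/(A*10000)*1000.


DC = Q * 86400 / (A * 10000) * 1000
DC = 0.026 * 86400 / (138 * 10000) * 1000
DC = 2246400.0000 / 1380000

1.6278 mm/day


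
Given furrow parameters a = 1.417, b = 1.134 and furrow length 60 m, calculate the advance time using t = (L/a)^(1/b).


t = (L/a)^(1/b)
t = (60/1.417)^(1/1.134)
t = 42.342978^(1/1.134)

27.1989 min


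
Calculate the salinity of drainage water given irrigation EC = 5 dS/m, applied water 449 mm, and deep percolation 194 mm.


EC_dw = EC_iw * D_iw / D_dw
EC_dw = 5 * 449 / 194
EC_dw = 2245 / 194

11.5722 dS/m


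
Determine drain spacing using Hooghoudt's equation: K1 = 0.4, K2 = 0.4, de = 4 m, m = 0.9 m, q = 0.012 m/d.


S^2 = 8*K2*de*m/q + 4*K1*m^2/q
S^2 = 8*0.4*4*0.9/0.012 + 4*0.4*0.9^2/0.012
S = sqrt(1068.0000)

32.6803 m


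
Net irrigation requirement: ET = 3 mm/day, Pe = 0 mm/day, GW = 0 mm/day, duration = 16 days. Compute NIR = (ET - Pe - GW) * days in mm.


Daily deficit = ET - Pe - GW = 3 - 0 - 0 = 3 mm/day
NIR = 3 * 16 = 48 mm

48.0000 mm


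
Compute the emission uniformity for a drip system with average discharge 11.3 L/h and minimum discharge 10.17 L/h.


EU = (q_min/q_avg)*100 = (10.17/11.3)*100 = 90.0000%

90.0000 %


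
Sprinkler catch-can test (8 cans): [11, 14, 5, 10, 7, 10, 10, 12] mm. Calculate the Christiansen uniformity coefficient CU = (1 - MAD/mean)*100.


mean = 9.875000 mm
MAD = 1.937500 mm
CU = (1 - 1.937500/9.875000)*100

80.3797 %


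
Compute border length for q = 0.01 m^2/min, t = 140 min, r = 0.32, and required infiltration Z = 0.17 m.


L = q*t/((1+r)*Z)
L = 0.01*140/((1+0.32)*0.17)
L = 1.4/0.2244

6.2389 m


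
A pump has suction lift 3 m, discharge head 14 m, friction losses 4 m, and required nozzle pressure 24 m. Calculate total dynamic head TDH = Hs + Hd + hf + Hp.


TDH = Hs + Hd + hf + Hp = 3 + 14 + 4 + 24 = 45

45 m


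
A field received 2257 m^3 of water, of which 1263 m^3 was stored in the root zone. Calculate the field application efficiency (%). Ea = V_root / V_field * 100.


Ea = V_root / V_field * 100 = 1263 / 2257 * 100 = 55.9592%

55.9592 %


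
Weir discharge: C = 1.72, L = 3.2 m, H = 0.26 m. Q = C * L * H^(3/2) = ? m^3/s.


Q = C * L * H^(3/2) = 1.72 * 3.2 * 0.26^1.5 = 1.72 * 3.2 * 0.132575

0.7297 m^3/s


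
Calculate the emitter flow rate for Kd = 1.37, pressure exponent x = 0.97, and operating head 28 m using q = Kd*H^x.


q = Kd * H^x = 1.37 * 28^0.97 = 1.37 * 25.336306

34.7107 L/h


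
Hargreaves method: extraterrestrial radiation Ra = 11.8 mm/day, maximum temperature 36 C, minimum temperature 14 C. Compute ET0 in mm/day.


Tmean = (Tmax + Tmin)/2 = (36 + 14)/2 = 25.0
ET0 = 0.0023 * 11.8 * (25.0 + 17.8) * sqrt(36 - 14)
ET0 = 0.0023 * 11.8 * 42.8 * 4.690416

5.4483 mm/day


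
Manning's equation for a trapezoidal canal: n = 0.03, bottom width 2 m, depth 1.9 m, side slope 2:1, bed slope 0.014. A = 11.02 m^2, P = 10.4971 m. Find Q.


R = A/P = 11.02/10.4971 = 1.049814
Q = (1/0.03) * 11.02 * 1.049814^(2/3) * 0.014^0.5

44.8951 m^3/s


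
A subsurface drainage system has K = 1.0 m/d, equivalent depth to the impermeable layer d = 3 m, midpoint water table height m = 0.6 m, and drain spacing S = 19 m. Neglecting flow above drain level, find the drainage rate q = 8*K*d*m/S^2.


q = 8*K*d*m/S^2
q = 8*1.0*3*0.6/19^2
q = 14.4000 / 361

0.0399 m/d


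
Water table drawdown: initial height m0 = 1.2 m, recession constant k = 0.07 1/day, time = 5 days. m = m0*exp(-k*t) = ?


m = m0 * exp(-k*t)
m = 1.2 * exp(-0.07 * 5)
m = 1.2 * exp(-0.3500)

0.8456 m


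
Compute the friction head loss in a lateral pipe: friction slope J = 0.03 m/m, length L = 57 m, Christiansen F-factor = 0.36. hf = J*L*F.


hf = J * L * F = 0.03 * 57 * 0.36 = 0.6156 m

0.6156 m


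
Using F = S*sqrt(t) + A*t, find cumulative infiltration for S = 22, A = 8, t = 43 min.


F = S*sqrt(t) + A*t
F = 22*sqrt(43) + 8*43
F = 22*6.557439 + 344

488.2637 mm


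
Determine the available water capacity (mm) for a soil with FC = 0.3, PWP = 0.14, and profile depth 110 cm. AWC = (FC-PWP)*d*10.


AWC = (FC - PWP) * d * 10
AWC = (0.3 - 0.14) * 110 * 10
AWC = 0.1600 * 110 * 10

176.0000 mm


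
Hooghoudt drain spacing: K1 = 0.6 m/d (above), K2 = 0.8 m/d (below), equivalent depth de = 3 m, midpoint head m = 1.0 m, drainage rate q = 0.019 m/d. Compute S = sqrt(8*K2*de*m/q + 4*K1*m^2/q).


S^2 = 8*K2*de*m/q + 4*K1*m^2/q
S^2 = 8*0.8*3*1.0/0.019 + 4*0.6*1.0^2/0.019
S = sqrt(1136.8421)

33.7171 m


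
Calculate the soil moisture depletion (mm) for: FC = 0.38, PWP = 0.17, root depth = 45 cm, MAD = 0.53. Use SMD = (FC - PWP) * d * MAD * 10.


SMD = (FC - PWP) * d * MAD * 10
SMD = (0.38 - 0.17) * 45 * 0.53 * 10
SMD = 0.2100 * 45 * 0.53 * 10

50.0850 mm


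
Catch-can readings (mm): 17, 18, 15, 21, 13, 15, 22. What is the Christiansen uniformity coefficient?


mean = 17.285714 mm
MAD = 2.612245 mm
CU = (1 - 2.612245/17.285714)*100

84.8878 %


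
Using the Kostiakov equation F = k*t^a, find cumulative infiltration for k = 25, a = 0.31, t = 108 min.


F = k * t^a = 25 * 108^0.31
F = 25 * 4.269346

106.7336 mm


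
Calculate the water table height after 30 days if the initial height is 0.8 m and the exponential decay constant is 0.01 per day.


m = m0 * exp(-k*t)
m = 0.8 * exp(-0.01 * 30)
m = 0.8 * exp(-0.3000)

0.5927 m


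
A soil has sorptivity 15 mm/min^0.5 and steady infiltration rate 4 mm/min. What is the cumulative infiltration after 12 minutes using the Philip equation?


F = S*sqrt(t) + A*t
F = 15*sqrt(12) + 4*12
F = 15*3.464102 + 48

99.9615 mm


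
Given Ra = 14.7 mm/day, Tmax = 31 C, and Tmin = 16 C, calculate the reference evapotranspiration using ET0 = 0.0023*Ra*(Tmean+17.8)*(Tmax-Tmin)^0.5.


Tmean = (Tmax + Tmin)/2 = (31 + 16)/2 = 23.5
ET0 = 0.0023 * 14.7 * (23.5 + 17.8) * sqrt(31 - 16)
ET0 = 0.0023 * 14.7 * 41.3 * 3.872983

5.4081 mm/day


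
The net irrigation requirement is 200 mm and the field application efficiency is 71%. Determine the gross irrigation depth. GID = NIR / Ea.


Ea = 71% = 0.71
GID = NIR / Ea = 200 / 0.71 = 281.6901 mm

281.6901 mm


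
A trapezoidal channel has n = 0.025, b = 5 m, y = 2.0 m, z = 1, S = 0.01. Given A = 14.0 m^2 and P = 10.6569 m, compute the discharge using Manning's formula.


R = A/P = 14.0/10.6569 = 1.313703
Q = (1/0.025) * 14.0 * 1.313703^(2/3) * 0.01^0.5

67.1717 m^3/s


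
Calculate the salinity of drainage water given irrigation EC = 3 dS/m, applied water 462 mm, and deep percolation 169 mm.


EC_dw = EC_iw * D_iw / D_dw
EC_dw = 3 * 462 / 169
EC_dw = 1386 / 169

8.2012 dS/m


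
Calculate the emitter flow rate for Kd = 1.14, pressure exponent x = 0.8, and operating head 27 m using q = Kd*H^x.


q = Kd * H^x = 1.14 * 27^0.8 = 1.14 * 13.966610

15.9219 L/h


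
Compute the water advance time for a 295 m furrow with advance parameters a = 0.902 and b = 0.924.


t = (L/a)^(1/b)
t = (295/0.902)^(1/0.924)
t = 327.050998^(1/0.924)

526.5569 min


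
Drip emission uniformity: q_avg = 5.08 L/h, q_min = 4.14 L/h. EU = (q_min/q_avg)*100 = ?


EU = (q_min/q_avg)*100 = (4.14/5.08)*100 = 81.4961%

81.4961 %


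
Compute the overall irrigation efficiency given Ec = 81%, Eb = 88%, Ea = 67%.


Ec = 0.81, Eb = 0.88, Ea = 0.67
E = 0.81 * 0.88 * 0.67 * 100 = 47.7576%

47.7576 %


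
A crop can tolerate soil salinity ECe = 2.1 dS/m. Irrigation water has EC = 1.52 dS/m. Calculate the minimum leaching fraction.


LR = ECiw / (5*ECe - ECiw)
LR = 1.52 / (5*2.1 - 1.52)
LR = 1.52 / 8.9800

0.1693


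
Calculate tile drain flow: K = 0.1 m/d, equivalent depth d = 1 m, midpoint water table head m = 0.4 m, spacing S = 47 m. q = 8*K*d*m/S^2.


q = 8*K*d*m/S^2
q = 8*0.1*1*0.4/47^2
q = 0.3200 / 2209

1.4486e-04 m/d


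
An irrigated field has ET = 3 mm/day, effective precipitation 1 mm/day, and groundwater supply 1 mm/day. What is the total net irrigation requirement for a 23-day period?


Daily deficit = ET - Pe - GW = 3 - 1 - 1 = 1 mm/day
NIR = 1 * 23 = 23 mm

23.0000 mm


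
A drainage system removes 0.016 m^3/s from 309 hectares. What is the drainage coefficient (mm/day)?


DC = Q * 86400 / (A * 10000) * 1000
DC = 0.016 * 86400 / (309 * 10000) * 1000
DC = 1382400.0000 / 3090000

0.4474 mm/day


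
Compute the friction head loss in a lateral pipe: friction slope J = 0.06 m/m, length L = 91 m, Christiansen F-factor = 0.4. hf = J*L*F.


hf = J * L * F = 0.06 * 91 * 0.4 = 2.1840 m

2.1840 m


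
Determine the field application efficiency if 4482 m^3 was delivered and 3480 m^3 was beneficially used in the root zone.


Ea = V_root / V_field * 100 = 3480 / 4482 * 100 = 77.6439%

77.6439 %


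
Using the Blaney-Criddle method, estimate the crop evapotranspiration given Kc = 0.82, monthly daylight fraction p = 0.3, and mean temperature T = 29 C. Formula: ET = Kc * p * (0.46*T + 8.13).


ET = Kc * p * (0.46*T + 8.13)
ET = 0.82 * 0.3 * (0.46*29 + 8.13)
ET = 0.82 * 0.3 * 21.4700

5.2816 mm/day


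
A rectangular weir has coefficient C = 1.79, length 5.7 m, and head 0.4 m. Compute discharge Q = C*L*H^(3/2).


Q = C * L * H^(3/2) = 1.79 * 5.7 * 0.4^1.5 = 1.79 * 5.7 * 0.252982

2.5812 m^3/s


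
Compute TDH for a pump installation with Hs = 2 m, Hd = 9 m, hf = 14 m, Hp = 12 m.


TDH = Hs + Hd + hf + Hp = 2 + 9 + 14 + 12 = 37

37 m


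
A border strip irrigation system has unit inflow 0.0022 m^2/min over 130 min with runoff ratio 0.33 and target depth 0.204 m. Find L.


L = q*t/((1+r)*Z)
L = 0.0022*130/((1+0.33)*0.204)
L = 0.286/0.27132

1.0541 m


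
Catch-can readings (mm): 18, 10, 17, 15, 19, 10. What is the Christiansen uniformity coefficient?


mean = 14.833333 mm
MAD = 3.222222 mm
CU = (1 - 3.222222/14.833333)*100

78.2772 %


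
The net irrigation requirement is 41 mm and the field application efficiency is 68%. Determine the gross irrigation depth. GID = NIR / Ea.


Ea = 68% = 0.68
GID = NIR / Ea = 41 / 0.68 = 60.2941 mm

60.2941 mm


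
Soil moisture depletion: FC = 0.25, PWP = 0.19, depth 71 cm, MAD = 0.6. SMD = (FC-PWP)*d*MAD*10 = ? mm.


SMD = (FC - PWP) * d * MAD * 10
SMD = (0.25 - 0.19) * 71 * 0.6 * 10
SMD = 0.0600 * 71 * 0.6 * 10

25.5600 mm


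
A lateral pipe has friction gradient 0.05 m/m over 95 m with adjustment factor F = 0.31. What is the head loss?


hf = J * L * F = 0.05 * 95 * 0.31 = 1.4725 m

1.4725 m


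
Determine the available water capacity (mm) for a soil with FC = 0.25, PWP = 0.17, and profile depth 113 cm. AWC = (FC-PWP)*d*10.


AWC = (FC - PWP) * d * 10
AWC = (0.25 - 0.17) * 113 * 10
AWC = 0.0800 * 113 * 10

90.4000 mm


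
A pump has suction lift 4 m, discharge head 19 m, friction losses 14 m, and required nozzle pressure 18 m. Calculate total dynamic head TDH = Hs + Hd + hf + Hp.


TDH = Hs + Hd + hf + Hp = 4 + 19 + 14 + 18 = 55

55 m


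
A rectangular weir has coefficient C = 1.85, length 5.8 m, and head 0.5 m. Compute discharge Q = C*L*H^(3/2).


Q = C * L * H^(3/2) = 1.85 * 5.8 * 0.5^1.5 = 1.85 * 5.8 * 0.353553

3.7936 m^3/s


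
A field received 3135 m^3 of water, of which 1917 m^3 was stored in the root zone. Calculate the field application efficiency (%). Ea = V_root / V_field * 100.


Ea = V_root / V_field * 100 = 1917 / 3135 * 100 = 61.1483%

61.1483 %


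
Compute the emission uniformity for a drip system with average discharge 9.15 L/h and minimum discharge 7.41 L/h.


EU = (q_min/q_avg)*100 = (7.41/9.15)*100 = 80.9836%

80.9836 %


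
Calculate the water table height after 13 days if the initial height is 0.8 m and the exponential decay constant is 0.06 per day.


m = m0 * exp(-k*t)
m = 0.8 * exp(-0.06 * 13)
m = 0.8 * exp(-0.7800)

0.3667 m


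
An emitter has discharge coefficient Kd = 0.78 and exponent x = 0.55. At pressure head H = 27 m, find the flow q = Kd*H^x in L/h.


q = Kd * H^x = 0.78 * 27^0.55 = 0.78 * 6.127031

4.7791 L/h


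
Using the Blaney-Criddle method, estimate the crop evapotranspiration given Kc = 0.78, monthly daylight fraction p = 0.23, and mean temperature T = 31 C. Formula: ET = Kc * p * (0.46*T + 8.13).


ET = Kc * p * (0.46*T + 8.13)
ET = 0.78 * 0.23 * (0.46*31 + 8.13)
ET = 0.78 * 0.23 * 22.3900

4.0168 mm/day


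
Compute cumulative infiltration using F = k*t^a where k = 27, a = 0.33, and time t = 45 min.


F = k * t^a = 27 * 45^0.33
F = 27 * 3.512045

94.8252 mm


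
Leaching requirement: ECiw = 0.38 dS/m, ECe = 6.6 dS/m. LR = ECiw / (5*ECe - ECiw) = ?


LR = ECiw / (5*ECe - ECiw)
LR = 0.38 / (5*6.6 - 0.38)
LR = 0.38 / 32.6200

0.0116


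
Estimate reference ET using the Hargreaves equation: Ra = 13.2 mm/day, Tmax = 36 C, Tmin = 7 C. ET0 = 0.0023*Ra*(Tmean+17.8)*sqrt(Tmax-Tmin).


Tmean = (Tmax + Tmin)/2 = (36 + 7)/2 = 21.5
ET0 = 0.0023 * 13.2 * (21.5 + 17.8) * sqrt(36 - 7)
ET0 = 0.0023 * 13.2 * 39.3 * 5.385165

6.4253 mm/day


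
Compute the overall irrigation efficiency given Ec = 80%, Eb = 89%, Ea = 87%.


Ec = 0.8, Eb = 0.89, Ea = 0.87
E = 0.8 * 0.89 * 0.87 * 100 = 61.9440%

61.9440 %


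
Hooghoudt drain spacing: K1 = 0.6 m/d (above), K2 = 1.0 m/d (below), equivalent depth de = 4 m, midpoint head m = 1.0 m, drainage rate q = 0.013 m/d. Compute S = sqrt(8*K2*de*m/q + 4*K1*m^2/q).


S^2 = 8*K2*de*m/q + 4*K1*m^2/q
S^2 = 8*1.0*4*1.0/0.013 + 4*0.6*1.0^2/0.013
S = sqrt(2646.1538)

51.4408 m


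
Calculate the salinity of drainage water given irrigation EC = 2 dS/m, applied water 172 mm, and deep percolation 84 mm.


EC_dw = EC_iw * D_iw / D_dw
EC_dw = 2 * 172 / 84
EC_dw = 344 / 84

4.0952 dS/m


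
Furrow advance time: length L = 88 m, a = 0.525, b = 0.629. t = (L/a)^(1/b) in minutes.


t = (L/a)^(1/b)
t = (88/0.525)^(1/0.629)
t = 167.619048^(1/0.629)

3437.8361 min


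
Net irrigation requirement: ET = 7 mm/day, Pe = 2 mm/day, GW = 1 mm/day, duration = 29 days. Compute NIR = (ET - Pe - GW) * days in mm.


Daily deficit = ET - Pe - GW = 7 - 2 - 1 = 4 mm/day
NIR = 4 * 29 = 116 mm

116.0000 mm


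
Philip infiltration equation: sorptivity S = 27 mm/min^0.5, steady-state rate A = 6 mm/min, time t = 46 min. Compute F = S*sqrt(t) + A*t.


F = S*sqrt(t) + A*t
F = 27*sqrt(46) + 6*46
F = 27*6.782330 + 276

459.1229 mm


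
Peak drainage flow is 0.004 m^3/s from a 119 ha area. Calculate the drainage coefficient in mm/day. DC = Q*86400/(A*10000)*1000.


DC = Q * 86400 / (A * 10000) * 1000
DC = 0.004 * 86400 / (119 * 10000) * 1000
DC = 345600.0000 / 1190000

0.2904 mm/day


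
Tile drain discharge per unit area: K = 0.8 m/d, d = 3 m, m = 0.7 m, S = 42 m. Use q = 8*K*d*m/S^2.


q = 8*K*d*m/S^2
q = 8*0.8*3*0.7/42^2
q = 13.4400 / 1764

0.0076 m/d


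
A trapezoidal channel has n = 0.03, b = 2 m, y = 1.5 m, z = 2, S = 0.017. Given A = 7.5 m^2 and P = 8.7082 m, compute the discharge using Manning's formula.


R = A/P = 7.5/8.7082 = 0.861257
Q = (1/0.03) * 7.5 * 0.861257^(2/3) * 0.017^0.5

29.5066 m^3/s


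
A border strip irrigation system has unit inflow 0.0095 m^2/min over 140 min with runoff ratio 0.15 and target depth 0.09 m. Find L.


L = q*t/((1+r)*Z)
L = 0.0095*140/((1+0.15)*0.09)
L = 1.33/0.1035

12.8502 m


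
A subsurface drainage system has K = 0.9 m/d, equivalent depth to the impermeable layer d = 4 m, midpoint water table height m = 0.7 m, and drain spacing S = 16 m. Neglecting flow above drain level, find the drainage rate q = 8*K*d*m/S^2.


q = 8*K*d*m/S^2
q = 8*0.9*4*0.7/16^2
q = 20.1600 / 256

0.0788 m/d


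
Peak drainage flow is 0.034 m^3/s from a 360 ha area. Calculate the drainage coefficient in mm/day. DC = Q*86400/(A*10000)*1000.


DC = Q * 86400 / (A * 10000) * 1000
DC = 0.034 * 86400 / (360 * 10000) * 1000
DC = 2937600.0000 / 3600000

0.8160 mm/day


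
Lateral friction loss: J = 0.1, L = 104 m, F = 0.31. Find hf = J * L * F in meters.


hf = J * L * F = 0.1 * 104 * 0.31 = 3.2240 m

3.2240 m


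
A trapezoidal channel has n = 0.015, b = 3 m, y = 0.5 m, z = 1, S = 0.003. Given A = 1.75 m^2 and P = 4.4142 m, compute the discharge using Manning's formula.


R = A/P = 1.75/4.4142 = 0.396448
Q = (1/0.015) * 1.75 * 0.396448^(2/3) * 0.003^0.5

3.4485 m^3/s


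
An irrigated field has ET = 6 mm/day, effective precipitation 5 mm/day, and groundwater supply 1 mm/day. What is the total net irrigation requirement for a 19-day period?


Daily deficit = ET - Pe - GW = 6 - 5 - 1 = 0 mm/day
NIR = 0 * 19 = 0 mm

0 mm


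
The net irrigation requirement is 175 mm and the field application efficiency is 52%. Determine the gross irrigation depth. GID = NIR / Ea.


Ea = 52% = 0.52
GID = NIR / Ea = 175 / 0.52 = 336.5385 mm

336.5385 mm


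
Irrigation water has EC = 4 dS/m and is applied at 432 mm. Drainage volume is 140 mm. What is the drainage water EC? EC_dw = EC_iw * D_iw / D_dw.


EC_dw = EC_iw * D_iw / D_dw
EC_dw = 4 * 432 / 140
EC_dw = 1728 / 140

12.3429 dS/m


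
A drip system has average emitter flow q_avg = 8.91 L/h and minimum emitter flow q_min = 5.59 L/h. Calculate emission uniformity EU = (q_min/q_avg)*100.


EU = (q_min/q_avg)*100 = (5.59/8.91)*100 = 62.7385%

62.7385 %


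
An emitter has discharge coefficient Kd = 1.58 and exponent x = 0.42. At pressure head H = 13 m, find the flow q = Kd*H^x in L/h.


q = Kd * H^x = 1.58 * 13^0.42 = 1.58 * 2.936677

4.6399 L/h


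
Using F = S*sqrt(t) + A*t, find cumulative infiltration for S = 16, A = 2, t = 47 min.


F = S*sqrt(t) + A*t
F = 16*sqrt(47) + 2*47
F = 16*6.855655 + 94

203.6905 mm


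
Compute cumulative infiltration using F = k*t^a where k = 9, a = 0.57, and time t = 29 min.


F = k * t^a = 9 * 29^0.57
F = 9 * 6.816585

61.3493 mm


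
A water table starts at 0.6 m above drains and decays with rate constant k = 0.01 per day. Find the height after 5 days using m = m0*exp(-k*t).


m = m0 * exp(-k*t)
m = 0.6 * exp(-0.01 * 5)
m = 0.6 * exp(-0.0500)

0.5707 m


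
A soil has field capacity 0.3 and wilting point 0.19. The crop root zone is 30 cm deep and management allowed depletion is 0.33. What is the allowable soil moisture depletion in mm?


SMD = (FC - PWP) * d * MAD * 10
SMD = (0.3 - 0.19) * 30 * 0.33 * 10
SMD = 0.1100 * 30 * 0.33 * 10

10.8900 mm


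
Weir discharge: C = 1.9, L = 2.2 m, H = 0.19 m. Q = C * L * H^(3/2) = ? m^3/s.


Q = C * L * H^(3/2) = 1.9 * 2.2 * 0.19^1.5 = 1.9 * 2.2 * 0.082819

0.3462 m^3/s


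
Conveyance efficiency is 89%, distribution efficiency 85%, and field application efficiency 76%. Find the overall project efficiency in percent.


Ec = 0.89, Eb = 0.85, Ea = 0.76
E = 0.89 * 0.85 * 0.76 * 100 = 57.4940%

57.4940 %


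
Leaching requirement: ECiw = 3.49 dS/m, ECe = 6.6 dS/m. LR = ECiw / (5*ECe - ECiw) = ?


LR = ECiw / (5*ECe - ECiw)
LR = 3.49 / (5*6.6 - 3.49)
LR = 3.49 / 29.5100

0.1183


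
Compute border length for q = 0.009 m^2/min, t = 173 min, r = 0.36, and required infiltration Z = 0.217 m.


L = q*t/((1+r)*Z)
L = 0.009*173/((1+0.36)*0.217)
L = 1.557/0.29512

5.2758 m


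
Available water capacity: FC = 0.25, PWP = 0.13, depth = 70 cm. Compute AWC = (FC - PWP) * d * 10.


AWC = (FC - PWP) * d * 10
AWC = (0.25 - 0.13) * 70 * 10
AWC = 0.1200 * 70 * 10

84.0000 mm


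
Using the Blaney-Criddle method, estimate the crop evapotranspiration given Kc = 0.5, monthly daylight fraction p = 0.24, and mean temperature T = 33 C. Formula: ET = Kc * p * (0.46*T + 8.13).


ET = Kc * p * (0.46*T + 8.13)
ET = 0.5 * 0.24 * (0.46*33 + 8.13)
ET = 0.5 * 0.24 * 23.3100

2.7972 mm/day


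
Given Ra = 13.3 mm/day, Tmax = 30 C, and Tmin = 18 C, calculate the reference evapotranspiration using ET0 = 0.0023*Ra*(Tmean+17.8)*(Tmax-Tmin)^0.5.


Tmean = (Tmax + Tmin)/2 = (30 + 18)/2 = 24.0
ET0 = 0.0023 * 13.3 * (24.0 + 17.8) * sqrt(30 - 18)
ET0 = 0.0023 * 13.3 * 41.8 * 3.464102

4.4294 mm/day


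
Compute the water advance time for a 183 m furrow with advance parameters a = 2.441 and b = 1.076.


t = (L/a)^(1/b)
t = (183/2.441)^(1/1.076)
t = 74.969275^(1/1.076)

55.2658 min


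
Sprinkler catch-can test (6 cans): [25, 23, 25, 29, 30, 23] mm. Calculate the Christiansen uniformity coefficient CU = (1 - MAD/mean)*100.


mean = 25.833333 mm
MAD = 2.444444 mm
CU = (1 - 2.444444/25.833333)*100

90.5376 %


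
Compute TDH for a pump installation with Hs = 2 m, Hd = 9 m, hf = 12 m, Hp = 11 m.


TDH = Hs + Hd + hf + Hp = 2 + 9 + 12 + 11 = 34

34 m


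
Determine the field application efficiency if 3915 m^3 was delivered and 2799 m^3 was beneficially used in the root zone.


Ea = V_root / V_field * 100 = 2799 / 3915 * 100 = 71.4943%

71.4943 %


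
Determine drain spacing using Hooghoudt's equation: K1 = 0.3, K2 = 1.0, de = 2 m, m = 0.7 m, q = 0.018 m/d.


S^2 = 8*K2*de*m/q + 4*K1*m^2/q
S^2 = 8*1.0*2*0.7/0.018 + 4*0.3*0.7^2/0.018
S = sqrt(654.8889)

25.5908 m


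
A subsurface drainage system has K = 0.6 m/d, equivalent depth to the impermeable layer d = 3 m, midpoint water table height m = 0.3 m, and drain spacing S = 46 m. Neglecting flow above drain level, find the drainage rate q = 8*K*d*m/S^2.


q = 8*K*d*m/S^2
q = 8*0.6*3*0.3/46^2
q = 4.3200 / 2116

0.0020 m/d


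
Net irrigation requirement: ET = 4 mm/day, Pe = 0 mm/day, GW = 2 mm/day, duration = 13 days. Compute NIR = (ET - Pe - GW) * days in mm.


Daily deficit = ET - Pe - GW = 4 - 0 - 2 = 2 mm/day
NIR = 2 * 13 = 26 mm

26.0000 mm
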